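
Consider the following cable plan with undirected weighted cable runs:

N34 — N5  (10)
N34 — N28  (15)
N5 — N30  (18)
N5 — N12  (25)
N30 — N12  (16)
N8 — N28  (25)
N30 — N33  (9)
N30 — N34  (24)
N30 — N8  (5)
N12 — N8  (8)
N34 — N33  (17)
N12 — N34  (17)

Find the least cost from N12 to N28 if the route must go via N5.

Shortest N12→N5: N12–N5 = 25
Best N5 to N28: N5–N34–N28 costing 25
Total via N5: 25 + 25 = 50.

50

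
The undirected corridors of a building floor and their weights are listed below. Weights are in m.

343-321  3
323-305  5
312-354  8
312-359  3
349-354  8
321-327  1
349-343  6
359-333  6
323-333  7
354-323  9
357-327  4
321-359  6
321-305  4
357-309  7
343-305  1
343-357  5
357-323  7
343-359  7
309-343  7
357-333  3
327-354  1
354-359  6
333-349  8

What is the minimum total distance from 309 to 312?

17 m

Shortest distances from 309:
309: 0
343: 7  (via 309)
357: 7  (via 309)
305: 8  (via 343)
321: 10  (via 343)
333: 10  (via 357)
327: 11  (via 357)
354: 12  (via 327)
349: 13  (via 343)
323: 13  (via 305)
359: 14  (via 343)
312: 17  (via 359)
Shortest route: 309 → 343 → 359 → 312 = 17 m.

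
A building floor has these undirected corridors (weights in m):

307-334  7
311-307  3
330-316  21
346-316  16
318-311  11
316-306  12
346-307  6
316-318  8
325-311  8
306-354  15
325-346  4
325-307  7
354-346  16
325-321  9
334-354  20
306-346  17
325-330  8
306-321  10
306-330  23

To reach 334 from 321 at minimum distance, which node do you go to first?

Candidate routes:
321 → 325 → 311 → 307 → 334: 9+8+3+7 = 27
321 → 325 → 307 → 334: 9+7+7 = 23
321 → 325 → 346 → 307 → 334: 9+4+6+7 = 26
The minimum is 23 m via 321 → 325 → 307 → 334.
So from 321 the first move is to 325.

325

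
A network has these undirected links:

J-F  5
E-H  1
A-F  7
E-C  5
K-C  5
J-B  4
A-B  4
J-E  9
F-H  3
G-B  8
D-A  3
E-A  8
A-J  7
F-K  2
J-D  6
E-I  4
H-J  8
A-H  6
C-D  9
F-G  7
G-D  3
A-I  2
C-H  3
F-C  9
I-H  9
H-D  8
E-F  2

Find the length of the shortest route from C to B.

13

Shortest distances from C:
C: 0
H: 3  (via C)
E: 4  (via H)
K: 5  (via C)
F: 6  (via H)
I: 8  (via E)
A: 9  (via H)
D: 9  (via C)
J: 11  (via H)
G: 12  (via D)
B: 13  (via A)
Shortest route: C–H–A–B = 13.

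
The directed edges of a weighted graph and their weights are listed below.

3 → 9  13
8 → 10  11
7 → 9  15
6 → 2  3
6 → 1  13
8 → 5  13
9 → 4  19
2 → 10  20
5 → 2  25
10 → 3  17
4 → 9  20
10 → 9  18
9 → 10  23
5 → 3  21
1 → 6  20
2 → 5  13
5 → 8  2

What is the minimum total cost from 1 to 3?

57

Running Dijkstra from 1:
1: 0
6: 20  (via 1)
2: 23  (via 6)
5: 36  (via 2)
8: 38  (via 5)
10: 43  (via 2)
3: 57  (via 5)
Shortest route: 1 → 6 → 2 → 5 → 3 = 57.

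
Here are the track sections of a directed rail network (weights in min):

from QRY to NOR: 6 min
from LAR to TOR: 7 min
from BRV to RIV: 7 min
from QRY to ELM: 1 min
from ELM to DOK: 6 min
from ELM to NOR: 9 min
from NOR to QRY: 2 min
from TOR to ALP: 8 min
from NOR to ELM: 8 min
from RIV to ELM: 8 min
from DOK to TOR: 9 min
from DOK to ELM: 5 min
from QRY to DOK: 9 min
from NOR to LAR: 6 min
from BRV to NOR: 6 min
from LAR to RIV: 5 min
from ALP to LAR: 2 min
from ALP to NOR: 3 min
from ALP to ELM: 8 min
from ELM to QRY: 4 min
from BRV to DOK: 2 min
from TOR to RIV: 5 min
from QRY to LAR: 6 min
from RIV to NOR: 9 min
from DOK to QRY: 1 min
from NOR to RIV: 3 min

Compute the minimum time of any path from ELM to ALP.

23 min

Compare a few routes:
ELM–QRY–LAR–TOR–ALP: 4+6+7+8 = 25
ELM–DOK–TOR–ALP: 6+9+8 = 23
ELM–DOK–QRY–LAR–TOR–ALP: 6+1+6+7+8 = 28
ELM–QRY–DOK–TOR–ALP: 4+9+9+8 = 30
Cheapest is ELM–DOK–TOR–ALP at 23 min.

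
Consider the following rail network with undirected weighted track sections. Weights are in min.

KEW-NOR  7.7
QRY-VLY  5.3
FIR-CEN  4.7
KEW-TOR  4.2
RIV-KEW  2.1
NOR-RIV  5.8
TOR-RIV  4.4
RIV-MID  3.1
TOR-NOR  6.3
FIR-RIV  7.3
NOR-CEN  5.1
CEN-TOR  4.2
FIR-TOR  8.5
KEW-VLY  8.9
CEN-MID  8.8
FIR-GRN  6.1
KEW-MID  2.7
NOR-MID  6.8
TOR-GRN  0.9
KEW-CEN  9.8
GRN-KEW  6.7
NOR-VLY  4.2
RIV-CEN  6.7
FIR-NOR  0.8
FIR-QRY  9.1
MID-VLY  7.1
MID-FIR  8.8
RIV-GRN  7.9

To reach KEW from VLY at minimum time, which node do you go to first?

Compare a few routes:
VLY - KEW: 8.9 = 8.9
VLY - MID - KEW: 7.1+2.7 = 9.8
VLY - NOR - KEW: 4.2+7.7 = 11.9
Cheapest is VLY - KEW at 8.9 min.
So from VLY the first move is to KEW.

KEW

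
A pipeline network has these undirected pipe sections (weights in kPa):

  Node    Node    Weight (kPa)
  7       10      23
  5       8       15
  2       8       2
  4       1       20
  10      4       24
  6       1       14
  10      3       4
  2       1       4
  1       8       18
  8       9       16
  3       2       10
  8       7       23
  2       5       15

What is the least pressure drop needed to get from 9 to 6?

Enumerating some paths:
9 → 8 → 2 → 1 → 6: 16+2+4+14 = 36
9 → 8 → 1 → 6: 16+18+14 = 48
Cheapest is 9 → 8 → 2 → 1 → 6 at 36 kPa.

36 kPa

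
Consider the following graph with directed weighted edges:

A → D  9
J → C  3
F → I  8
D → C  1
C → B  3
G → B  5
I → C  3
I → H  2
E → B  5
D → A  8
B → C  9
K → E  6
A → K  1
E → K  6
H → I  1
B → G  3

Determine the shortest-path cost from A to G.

Candidate routes:
A → D → C → B → G: 9+1+3+3 = 16
A → K → E → B → G: 1+6+5+3 = 15
Cheapest is A → K → E → B → G at 15.

15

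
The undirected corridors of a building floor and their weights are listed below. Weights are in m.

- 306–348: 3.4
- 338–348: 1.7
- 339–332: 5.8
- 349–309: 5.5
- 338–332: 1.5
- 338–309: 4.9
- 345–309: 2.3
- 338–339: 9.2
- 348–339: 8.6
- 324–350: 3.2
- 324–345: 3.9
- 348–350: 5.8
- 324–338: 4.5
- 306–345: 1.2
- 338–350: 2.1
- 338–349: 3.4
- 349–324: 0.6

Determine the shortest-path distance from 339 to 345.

13.2 m

Compare a few routes:
339 → 332 → 338 → 309 → 345: 5.8+1.5+4.9+2.3 = 14.5
339 → 332 → 338 → 348 → 306 → 345: 5.8+1.5+1.7+3.4+1.2 = 13.6
339 → 348 → 306 → 345: 8.6+3.4+1.2 = 13.2
The minimum is 13.2 m via 339 → 348 → 306 → 345.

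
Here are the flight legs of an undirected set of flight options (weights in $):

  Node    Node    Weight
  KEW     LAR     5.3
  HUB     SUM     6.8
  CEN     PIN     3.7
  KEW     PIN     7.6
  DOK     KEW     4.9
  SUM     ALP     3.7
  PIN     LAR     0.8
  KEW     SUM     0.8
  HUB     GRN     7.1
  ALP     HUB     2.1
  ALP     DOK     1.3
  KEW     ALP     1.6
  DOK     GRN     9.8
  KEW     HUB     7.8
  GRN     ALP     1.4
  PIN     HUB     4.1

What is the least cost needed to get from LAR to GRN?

$8.3

Shortest distances from LAR:
LAR: 0
PIN: 0.8  (via LAR)
CEN: 4.5  (via PIN)
HUB: 4.9  (via PIN)
KEW: 5.3  (via LAR)
SUM: 6.1  (via KEW)
ALP: 6.9  (via KEW)
DOK: 8.2  (via ALP)
GRN: 8.3  (via ALP)
Shortest route: LAR–KEW–ALP–GRN = $8.3.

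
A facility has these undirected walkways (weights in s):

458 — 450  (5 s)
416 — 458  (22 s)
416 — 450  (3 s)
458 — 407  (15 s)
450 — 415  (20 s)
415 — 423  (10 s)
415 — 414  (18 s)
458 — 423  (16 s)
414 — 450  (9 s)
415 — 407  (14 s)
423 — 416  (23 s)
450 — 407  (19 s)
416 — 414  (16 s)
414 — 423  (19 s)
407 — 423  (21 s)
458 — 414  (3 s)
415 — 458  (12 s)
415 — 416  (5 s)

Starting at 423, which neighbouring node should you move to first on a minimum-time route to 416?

Candidate routes:
423–416: 23 = 23
423–458–450–416: 16+5+3 = 24
423–414–458–450–416: 19+3+5+3 = 30
423–415–416: 10+5 = 15
Cheapest is 423–415–416 at 15 s.
So from 423 the first move is to 415.

415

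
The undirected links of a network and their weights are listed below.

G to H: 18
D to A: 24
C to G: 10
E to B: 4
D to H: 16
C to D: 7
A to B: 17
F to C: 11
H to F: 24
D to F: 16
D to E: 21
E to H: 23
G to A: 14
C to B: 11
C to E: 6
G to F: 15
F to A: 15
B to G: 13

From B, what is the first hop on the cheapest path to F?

E

Compare a few routes:
B → C → F: 11+11 = 22
B → G → F: 13+15 = 28
B → E → C → F: 4+6+11 = 21
B → A → F: 17+15 = 32
The minimum is 21 via B → E → C → F.
So from B the first move is to E.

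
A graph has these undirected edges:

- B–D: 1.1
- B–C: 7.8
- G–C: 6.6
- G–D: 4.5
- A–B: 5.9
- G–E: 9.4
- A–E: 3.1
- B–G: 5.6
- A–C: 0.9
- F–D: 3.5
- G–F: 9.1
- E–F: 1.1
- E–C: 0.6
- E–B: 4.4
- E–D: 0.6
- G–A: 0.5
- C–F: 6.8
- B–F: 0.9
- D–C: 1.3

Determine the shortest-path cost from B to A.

Candidate routes:
B–D–E–C–A: 1.1+0.6+0.6+0.9 = 3.2
B–F–E–C–A: 0.9+1.1+0.6+0.9 = 3.5
B–D–C–A: 1.1+1.3+0.9 = 3.3
B–D–E–A: 1.1+0.6+3.1 = 4.8
The minimum is 3.2 via B–D–E–C–A.

3.2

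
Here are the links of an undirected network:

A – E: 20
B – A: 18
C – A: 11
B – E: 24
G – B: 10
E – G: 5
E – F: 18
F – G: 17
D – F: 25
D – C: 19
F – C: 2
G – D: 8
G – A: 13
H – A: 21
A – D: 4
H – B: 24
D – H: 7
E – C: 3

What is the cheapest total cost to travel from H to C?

Candidate routes:
H - D - C: 7+19 = 26
H - D - G - E - C: 7+8+5+3 = 23
H - D - A - C: 7+4+11 = 22
Cheapest is H - D - A - C at 22.

22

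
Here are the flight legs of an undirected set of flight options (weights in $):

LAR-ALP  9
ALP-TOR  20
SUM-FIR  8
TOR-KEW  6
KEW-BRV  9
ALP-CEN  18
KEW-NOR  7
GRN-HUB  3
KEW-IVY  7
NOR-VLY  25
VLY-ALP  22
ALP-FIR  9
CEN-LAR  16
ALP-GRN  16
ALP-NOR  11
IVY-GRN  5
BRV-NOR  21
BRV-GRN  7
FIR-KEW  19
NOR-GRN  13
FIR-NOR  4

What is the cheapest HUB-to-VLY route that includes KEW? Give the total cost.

Shortest HUB→KEW: HUB–GRN–IVY–KEW = 15
Shortest KEW→VLY: KEW–NOR–VLY = 32
Total via KEW: 15 + 32 = $47.

$47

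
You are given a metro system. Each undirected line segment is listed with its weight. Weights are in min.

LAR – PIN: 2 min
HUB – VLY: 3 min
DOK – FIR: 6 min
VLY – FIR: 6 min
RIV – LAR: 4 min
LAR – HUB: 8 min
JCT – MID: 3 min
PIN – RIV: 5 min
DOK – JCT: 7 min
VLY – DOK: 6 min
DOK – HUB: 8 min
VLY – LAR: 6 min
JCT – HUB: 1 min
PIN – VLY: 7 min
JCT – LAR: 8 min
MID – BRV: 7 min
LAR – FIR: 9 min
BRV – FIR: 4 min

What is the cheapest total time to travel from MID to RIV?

15 min

Shortest distances from MID:
MID: 0
JCT: 3  (via MID)
HUB: 4  (via JCT)
VLY: 7  (via HUB)
BRV: 7  (via MID)
DOK: 10  (via JCT)
LAR: 11  (via JCT)
FIR: 11  (via BRV)
PIN: 13  (via LAR)
RIV: 15  (via LAR)
Shortest route: MID → JCT → LAR → RIV = 15 min.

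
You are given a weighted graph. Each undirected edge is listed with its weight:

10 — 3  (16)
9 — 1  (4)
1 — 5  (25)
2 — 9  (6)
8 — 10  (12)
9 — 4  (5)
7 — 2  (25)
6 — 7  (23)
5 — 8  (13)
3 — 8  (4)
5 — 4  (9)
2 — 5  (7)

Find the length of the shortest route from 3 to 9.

Settle nodes by increasing distance from 3:
3: 0
8: 4  (via 3)
10: 16  (via 3)
5: 17  (via 8)
2: 24  (via 5)
4: 26  (via 5)
9: 30  (via 2)
Shortest route: 3 → 8 → 5 → 2 → 9 = 30.

30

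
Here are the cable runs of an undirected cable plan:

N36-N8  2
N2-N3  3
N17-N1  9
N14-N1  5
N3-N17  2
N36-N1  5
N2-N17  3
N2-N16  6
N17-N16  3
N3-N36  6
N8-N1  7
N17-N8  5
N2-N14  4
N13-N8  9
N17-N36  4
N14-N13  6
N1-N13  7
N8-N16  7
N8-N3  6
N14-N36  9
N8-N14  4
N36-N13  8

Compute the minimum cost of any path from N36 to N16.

7

Settle nodes by increasing distance from N36:
N36: 0
N8: 2  (via N36)
N17: 4  (via N36)
N1: 5  (via N36)
N14: 6  (via N8)
N3: 6  (via N36)
N2: 7  (via N17)
N16: 7  (via N17)
Shortest route: N36–N17–N16 = 7.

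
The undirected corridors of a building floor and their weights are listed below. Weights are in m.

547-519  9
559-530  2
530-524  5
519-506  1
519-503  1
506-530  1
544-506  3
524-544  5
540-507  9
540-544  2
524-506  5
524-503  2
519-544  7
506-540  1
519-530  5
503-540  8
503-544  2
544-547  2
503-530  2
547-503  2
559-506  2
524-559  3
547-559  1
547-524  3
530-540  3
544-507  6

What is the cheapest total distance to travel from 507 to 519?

Settle nodes by increasing distance from 507:
507: 0
544: 6  (via 507)
547: 8  (via 544)
540: 8  (via 544)
503: 8  (via 544)
559: 9  (via 547)
506: 9  (via 544)
519: 9  (via 503)
Shortest route: 507 → 544 → 503 → 519 = 9 m.

9 m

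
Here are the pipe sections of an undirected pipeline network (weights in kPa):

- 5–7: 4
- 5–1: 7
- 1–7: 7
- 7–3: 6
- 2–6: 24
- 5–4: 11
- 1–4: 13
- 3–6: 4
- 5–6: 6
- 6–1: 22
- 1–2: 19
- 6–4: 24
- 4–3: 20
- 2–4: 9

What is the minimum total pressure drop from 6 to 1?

13 kPa

Candidate routes:
6 - 5 - 1: 6+7 = 13
6 - 3 - 7 - 1: 4+6+7 = 17
Cheapest is 6 - 5 - 1 at 13 kPa.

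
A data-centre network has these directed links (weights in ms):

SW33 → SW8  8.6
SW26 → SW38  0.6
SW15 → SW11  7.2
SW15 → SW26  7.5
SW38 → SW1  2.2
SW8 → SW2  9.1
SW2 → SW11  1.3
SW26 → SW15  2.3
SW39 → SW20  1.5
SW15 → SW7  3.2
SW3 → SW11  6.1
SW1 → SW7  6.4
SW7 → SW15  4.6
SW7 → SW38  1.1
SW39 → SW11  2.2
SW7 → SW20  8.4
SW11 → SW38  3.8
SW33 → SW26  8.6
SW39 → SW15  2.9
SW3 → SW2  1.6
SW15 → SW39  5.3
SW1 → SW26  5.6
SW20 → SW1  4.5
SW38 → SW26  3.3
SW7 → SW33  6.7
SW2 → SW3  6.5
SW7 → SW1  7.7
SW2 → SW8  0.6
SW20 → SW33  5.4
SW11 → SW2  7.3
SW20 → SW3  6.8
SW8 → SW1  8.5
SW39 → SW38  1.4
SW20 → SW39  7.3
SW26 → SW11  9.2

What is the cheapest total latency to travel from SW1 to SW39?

13.2 ms

Compare a few routes:
SW1 - SW26 - SW15 - SW39: 5.6+2.3+5.3 = 13.2
SW1 - SW7 - SW15 - SW39: 6.4+4.6+5.3 = 16.3
Cheapest is SW1 - SW26 - SW15 - SW39 at 13.2 ms.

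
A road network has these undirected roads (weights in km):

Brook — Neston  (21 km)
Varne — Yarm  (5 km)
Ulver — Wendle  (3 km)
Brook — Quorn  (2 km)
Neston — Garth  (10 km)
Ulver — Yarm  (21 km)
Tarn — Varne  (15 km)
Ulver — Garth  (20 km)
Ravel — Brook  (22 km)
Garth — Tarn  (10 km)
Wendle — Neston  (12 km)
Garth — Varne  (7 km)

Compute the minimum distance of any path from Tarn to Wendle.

Settle nodes by increasing distance from Tarn:
Tarn: 0
Garth: 10  (via Tarn)
Varne: 15  (via Tarn)
Neston: 20  (via Garth)
Yarm: 20  (via Varne)
Ulver: 30  (via Garth)
Wendle: 32  (via Neston)
Shortest route: Tarn → Garth → Neston → Wendle = 32 km.

32 km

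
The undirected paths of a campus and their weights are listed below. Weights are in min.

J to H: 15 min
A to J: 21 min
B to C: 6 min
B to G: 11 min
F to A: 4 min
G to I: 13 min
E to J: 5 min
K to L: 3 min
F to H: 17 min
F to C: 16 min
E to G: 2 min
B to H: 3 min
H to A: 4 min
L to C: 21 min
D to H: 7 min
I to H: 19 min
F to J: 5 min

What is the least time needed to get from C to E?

Candidate routes:
C–F–J–E: 16+5+5 = 26
C–B–G–E: 6+11+2 = 19
The minimum is 19 min via C–B–G–E.

19 min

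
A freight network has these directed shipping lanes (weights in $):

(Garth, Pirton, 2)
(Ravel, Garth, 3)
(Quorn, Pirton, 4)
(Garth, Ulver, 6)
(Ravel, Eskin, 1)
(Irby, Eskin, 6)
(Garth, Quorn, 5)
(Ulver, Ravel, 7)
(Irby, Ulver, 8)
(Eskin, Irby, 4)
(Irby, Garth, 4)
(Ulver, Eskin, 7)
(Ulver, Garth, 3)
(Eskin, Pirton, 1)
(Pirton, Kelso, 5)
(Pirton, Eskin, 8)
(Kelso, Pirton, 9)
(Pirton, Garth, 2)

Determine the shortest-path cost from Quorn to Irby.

Settle nodes by increasing distance from Quorn:
Quorn: 0
Pirton: 4  (via Quorn)
Garth: 6  (via Pirton)
Kelso: 9  (via Pirton)
Ulver: 12  (via Garth)
Eskin: 12  (via Pirton)
Irby: 16  (via Eskin)
Shortest route: Quorn–Pirton–Eskin–Irby = $16.

$16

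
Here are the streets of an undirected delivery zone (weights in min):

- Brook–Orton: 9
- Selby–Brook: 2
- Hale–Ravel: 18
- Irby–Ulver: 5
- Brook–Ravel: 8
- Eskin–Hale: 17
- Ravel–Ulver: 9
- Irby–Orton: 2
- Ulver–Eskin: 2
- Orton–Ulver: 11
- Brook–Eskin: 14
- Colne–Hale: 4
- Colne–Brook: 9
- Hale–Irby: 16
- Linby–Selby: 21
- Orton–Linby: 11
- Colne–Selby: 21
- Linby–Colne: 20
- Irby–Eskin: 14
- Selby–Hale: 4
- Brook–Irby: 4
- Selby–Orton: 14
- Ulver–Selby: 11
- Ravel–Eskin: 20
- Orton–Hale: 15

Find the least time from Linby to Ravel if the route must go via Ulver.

27 min

Shortest Linby→Ulver: Linby–Orton–Irby–Ulver = 18
Best Ulver to Ravel: Ulver–Ravel costing 9
Total via Ulver: 18 + 9 = 27 min.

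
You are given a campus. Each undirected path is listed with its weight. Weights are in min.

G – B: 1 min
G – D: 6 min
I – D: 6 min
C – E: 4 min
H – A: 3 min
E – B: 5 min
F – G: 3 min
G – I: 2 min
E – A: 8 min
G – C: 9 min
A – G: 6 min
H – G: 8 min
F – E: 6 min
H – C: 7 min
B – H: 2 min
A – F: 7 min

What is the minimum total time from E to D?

12 min

Running Dijkstra from E:
E: 0
C: 4  (via E)
B: 5  (via E)
F: 6  (via E)
G: 6  (via B)
H: 7  (via B)
A: 8  (via E)
I: 8  (via G)
D: 12  (via G)
Shortest route: E–B–G–D = 12 min.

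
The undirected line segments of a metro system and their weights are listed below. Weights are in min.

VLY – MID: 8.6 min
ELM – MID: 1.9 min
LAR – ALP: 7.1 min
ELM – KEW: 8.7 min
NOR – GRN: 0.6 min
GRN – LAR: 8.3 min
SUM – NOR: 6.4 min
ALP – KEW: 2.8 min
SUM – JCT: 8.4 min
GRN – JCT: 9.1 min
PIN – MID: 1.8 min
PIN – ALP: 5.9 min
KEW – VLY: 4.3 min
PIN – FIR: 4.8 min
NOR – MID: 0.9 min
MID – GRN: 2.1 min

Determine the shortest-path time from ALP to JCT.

18.3 min

Enumerating some paths:
ALP - PIN - MID - NOR - GRN - JCT: 5.9+1.8+0.9+0.6+9.1 = 18.3
ALP - PIN - MID - NOR - SUM - JCT: 5.9+1.8+0.9+6.4+8.4 = 23.4
ALP - PIN - MID - GRN - JCT: 5.9+1.8+2.1+9.1 = 18.9
The minimum is 18.3 min via ALP - PIN - MID - NOR - GRN - JCT.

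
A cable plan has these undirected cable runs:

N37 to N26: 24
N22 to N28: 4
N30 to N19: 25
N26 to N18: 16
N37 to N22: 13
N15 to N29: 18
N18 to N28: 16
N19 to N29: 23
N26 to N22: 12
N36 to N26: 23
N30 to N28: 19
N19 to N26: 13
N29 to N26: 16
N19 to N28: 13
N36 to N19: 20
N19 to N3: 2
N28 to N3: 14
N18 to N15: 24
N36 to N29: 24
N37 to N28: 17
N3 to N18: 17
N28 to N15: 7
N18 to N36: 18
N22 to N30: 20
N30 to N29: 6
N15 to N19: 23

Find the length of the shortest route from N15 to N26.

23

Running Dijkstra from N15:
N15: 0
N28: 7  (via N15)
N22: 11  (via N28)
N29: 18  (via N15)
N19: 20  (via N28)
N3: 21  (via N28)
N18: 23  (via N28)
N26: 23  (via N22)
Shortest route: N15 → N28 → N22 → N26 = 23.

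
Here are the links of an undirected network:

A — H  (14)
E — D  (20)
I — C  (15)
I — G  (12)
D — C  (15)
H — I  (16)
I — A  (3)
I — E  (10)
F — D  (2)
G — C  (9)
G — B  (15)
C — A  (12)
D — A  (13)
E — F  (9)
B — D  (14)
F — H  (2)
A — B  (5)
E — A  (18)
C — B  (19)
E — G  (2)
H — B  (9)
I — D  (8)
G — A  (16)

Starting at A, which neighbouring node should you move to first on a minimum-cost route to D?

Compare a few routes:
A → D: 13 = 13
A → I → D: 3+8 = 11
The minimum is 11 via A → I → D.
So from A the first move is to I.

I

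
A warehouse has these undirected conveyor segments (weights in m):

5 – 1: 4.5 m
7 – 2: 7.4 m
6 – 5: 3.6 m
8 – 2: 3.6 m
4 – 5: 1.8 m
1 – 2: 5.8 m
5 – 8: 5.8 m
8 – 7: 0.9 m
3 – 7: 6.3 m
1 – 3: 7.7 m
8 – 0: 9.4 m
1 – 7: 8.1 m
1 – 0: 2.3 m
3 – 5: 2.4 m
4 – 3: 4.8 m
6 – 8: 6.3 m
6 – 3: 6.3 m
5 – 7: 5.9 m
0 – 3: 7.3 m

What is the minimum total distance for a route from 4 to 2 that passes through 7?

12.2 m

Shortest 4→7: 4 → 5 → 7 = 7.7
Shortest 7→2: 7 → 8 → 2 = 4.5
Total via 7: 7.7 + 4.5 = 12.2 m.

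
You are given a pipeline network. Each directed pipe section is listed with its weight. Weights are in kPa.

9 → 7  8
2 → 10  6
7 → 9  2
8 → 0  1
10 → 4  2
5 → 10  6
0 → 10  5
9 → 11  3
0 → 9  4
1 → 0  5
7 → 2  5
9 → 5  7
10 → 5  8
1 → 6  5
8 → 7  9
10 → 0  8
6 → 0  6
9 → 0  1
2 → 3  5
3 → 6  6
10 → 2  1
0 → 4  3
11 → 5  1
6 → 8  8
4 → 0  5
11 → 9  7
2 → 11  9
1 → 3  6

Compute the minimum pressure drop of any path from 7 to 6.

Candidate routes:
7 - 9 - 0 - 10 - 2 - 3 - 6: 2+1+5+1+5+6 = 20
7 - 2 - 3 - 6: 5+5+6 = 16
7 - 9 - 11 - 5 - 10 - 2 - 3 - 6: 2+3+1+6+1+5+6 = 24
Cheapest is 7 - 2 - 3 - 6 at 16 kPa.

16 kPa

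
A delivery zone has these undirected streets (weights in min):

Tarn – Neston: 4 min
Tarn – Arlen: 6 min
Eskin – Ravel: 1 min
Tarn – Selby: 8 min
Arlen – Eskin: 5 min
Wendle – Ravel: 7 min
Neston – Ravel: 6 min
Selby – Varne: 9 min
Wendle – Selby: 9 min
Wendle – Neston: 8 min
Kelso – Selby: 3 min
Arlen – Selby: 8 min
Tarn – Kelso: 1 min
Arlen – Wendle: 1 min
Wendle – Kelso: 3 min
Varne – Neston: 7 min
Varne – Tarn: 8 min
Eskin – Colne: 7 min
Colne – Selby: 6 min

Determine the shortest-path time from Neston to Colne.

14 min

Running Dijkstra from Neston:
Neston: 0
Tarn: 4  (via Neston)
Kelso: 5  (via Tarn)
Ravel: 6  (via Neston)
Varne: 7  (via Neston)
Eskin: 7  (via Ravel)
Selby: 8  (via Kelso)
Wendle: 8  (via Neston)
Arlen: 9  (via Wendle)
Colne: 14  (via Eskin)
Shortest route: Neston–Ravel–Eskin–Colne = 14 min.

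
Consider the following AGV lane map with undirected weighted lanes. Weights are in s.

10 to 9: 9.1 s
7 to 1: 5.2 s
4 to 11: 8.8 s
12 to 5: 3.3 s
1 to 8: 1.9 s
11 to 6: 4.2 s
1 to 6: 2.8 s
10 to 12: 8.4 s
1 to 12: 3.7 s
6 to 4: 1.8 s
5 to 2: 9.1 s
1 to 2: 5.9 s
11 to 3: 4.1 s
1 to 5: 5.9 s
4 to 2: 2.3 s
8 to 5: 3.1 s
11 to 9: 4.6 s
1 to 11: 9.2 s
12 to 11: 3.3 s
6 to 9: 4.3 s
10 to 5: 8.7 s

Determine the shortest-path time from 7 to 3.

Compare a few routes:
7 - 1 - 6 - 11 - 3: 5.2+2.8+4.2+4.1 = 16.3
7 - 1 - 6 - 9 - 11 - 3: 5.2+2.8+4.3+4.6+4.1 = 21
7 - 1 - 8 - 5 - 12 - 11 - 3: 5.2+1.9+3.1+3.3+3.3+4.1 = 20.9
7 - 1 - 11 - 3: 5.2+9.2+4.1 = 18.5
The minimum is 16.3 s via 7 - 1 - 6 - 11 - 3.

16.3 s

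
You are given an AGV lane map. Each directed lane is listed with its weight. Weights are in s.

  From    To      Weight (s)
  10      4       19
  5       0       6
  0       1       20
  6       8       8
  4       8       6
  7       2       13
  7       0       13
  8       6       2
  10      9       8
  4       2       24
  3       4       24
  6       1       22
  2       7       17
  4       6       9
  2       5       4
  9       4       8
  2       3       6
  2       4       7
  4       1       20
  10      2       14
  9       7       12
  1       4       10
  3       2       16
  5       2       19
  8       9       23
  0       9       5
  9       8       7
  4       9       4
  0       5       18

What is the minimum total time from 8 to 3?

54 s

Enumerating some paths:
8 - 6 - 1 - 4 - 2 - 3: 2+22+10+24+6 = 64
8 - 9 - 7 - 2 - 3: 23+12+13+6 = 54
8 - 9 - 4 - 2 - 3: 23+8+24+6 = 61
The minimum is 54 s via 8 - 9 - 7 - 2 - 3.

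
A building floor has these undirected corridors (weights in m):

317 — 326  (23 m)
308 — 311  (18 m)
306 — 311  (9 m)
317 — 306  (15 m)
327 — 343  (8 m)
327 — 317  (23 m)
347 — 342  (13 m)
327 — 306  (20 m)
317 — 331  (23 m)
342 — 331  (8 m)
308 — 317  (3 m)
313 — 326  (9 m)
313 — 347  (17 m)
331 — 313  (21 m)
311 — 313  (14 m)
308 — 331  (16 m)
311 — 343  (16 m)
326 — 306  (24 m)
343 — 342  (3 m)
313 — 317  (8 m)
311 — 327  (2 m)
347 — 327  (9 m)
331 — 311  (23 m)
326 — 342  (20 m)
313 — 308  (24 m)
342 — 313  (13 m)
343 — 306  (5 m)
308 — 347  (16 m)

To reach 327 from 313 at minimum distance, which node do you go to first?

311

Candidate routes:
313 - 317 - 308 - 311 - 327: 8+3+18+2 = 31
313 - 311 - 327: 14+2 = 16
313 - 347 - 327: 17+9 = 26
313 - 342 - 343 - 327: 13+3+8 = 24
The minimum is 16 m via 313 - 311 - 327.
So from 313 the first move is to 311.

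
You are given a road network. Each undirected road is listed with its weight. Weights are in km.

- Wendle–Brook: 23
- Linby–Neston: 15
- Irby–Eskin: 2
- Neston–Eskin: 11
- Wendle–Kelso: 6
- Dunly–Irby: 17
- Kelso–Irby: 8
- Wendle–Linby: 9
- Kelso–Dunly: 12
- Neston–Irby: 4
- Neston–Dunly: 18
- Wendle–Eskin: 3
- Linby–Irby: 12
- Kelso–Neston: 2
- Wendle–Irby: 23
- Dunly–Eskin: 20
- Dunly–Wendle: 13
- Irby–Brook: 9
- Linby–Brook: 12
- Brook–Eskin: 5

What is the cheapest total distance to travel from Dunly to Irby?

Running Dijkstra from Dunly:
Dunly: 0
Kelso: 12  (via Dunly)
Wendle: 13  (via Dunly)
Neston: 14  (via Kelso)
Eskin: 16  (via Wendle)
Irby: 17  (via Dunly)
Shortest route: Dunly → Irby = 17 km.

17 km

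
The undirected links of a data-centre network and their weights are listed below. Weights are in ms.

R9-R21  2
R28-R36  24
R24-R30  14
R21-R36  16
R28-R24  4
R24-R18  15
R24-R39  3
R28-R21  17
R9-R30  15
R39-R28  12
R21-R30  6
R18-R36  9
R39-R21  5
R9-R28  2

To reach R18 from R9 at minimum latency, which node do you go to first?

Candidate routes:
R9–R21–R39–R24–R18: 2+5+3+15 = 25
R9–R21–R36–R18: 2+16+9 = 27
R9–R28–R24–R18: 2+4+15 = 21
Cheapest is R9–R28–R24–R18 at 21 ms.
So from R9 the first move is to R28.

R28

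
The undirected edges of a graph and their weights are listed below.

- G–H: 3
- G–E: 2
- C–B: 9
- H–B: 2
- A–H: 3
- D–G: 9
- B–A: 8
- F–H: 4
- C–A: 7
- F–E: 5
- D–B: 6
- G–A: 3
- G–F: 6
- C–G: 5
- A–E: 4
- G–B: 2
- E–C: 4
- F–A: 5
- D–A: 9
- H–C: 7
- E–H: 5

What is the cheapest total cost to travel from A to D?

Settle nodes by increasing distance from A:
A: 0
G: 3  (via A)
H: 3  (via A)
E: 4  (via A)
B: 5  (via G)
F: 5  (via A)
C: 7  (via A)
D: 9  (via A)
Shortest route: A–D = 9.

9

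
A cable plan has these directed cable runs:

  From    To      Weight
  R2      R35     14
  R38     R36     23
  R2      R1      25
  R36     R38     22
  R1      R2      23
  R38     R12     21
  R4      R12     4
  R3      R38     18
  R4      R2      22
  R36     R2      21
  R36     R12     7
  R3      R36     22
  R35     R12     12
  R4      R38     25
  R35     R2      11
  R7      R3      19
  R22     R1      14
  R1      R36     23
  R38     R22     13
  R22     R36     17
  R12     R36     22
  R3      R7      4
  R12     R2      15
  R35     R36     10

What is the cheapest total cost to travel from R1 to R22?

Candidate routes:
R1–R2–R35–R36–R38–R22: 23+14+10+22+13 = 82
R1–R36–R38–R22: 23+22+13 = 58
R1–R2–R35–R12–R36–R38–R22: 23+14+12+22+22+13 = 106
Cheapest is R1–R36–R38–R22 at 58.

58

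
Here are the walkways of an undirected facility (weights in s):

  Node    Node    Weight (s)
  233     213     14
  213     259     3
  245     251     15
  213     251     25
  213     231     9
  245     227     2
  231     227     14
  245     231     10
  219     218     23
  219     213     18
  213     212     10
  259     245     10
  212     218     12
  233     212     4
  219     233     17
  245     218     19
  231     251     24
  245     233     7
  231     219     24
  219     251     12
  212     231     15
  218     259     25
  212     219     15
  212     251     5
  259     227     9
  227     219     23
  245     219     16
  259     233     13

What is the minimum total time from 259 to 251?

18 s

Compare a few routes:
259 - 233 - 212 - 251: 13+4+5 = 22
259 - 213 - 212 - 251: 3+10+5 = 18
Cheapest is 259 - 213 - 212 - 251 at 18 s.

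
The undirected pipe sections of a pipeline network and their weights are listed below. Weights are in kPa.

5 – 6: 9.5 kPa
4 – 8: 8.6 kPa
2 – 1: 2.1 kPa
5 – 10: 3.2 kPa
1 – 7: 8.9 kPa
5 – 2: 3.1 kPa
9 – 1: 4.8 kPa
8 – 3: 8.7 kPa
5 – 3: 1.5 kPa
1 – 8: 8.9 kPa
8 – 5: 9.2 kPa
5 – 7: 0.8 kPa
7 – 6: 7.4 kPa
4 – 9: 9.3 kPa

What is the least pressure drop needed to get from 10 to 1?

8.4 kPa

Candidate routes:
10 - 5 - 7 - 1: 3.2+0.8+8.9 = 12.9
10 - 5 - 2 - 1: 3.2+3.1+2.1 = 8.4
The minimum is 8.4 kPa via 10 - 5 - 2 - 1.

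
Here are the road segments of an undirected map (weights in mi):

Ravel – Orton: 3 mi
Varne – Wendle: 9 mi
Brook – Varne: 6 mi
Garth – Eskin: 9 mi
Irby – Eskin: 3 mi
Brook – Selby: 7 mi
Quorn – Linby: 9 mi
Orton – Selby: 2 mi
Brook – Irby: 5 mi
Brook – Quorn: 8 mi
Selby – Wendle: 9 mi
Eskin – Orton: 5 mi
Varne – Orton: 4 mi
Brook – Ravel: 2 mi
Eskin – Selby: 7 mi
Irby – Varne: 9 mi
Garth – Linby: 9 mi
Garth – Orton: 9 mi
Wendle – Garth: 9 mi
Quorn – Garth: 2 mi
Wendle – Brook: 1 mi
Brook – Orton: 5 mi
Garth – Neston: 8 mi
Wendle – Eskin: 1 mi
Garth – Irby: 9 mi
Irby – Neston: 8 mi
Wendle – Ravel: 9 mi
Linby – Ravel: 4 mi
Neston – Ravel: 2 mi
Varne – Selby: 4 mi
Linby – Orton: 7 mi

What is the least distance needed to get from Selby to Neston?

7 mi

Enumerating some paths:
Selby → Orton → Ravel → Neston: 2+3+2 = 7
Selby → Orton → Brook → Ravel → Neston: 2+5+2+2 = 11
The minimum is 7 mi via Selby → Orton → Ravel → Neston.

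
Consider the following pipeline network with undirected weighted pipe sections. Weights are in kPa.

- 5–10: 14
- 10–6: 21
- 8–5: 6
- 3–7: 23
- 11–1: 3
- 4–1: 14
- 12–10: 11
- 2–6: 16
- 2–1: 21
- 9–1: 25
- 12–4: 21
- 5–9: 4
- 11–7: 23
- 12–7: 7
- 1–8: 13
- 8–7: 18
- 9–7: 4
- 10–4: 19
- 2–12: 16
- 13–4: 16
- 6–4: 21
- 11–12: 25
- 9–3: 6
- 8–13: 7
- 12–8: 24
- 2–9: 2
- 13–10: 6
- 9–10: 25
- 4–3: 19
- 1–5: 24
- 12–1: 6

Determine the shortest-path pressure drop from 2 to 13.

Settle nodes by increasing distance from 2:
2: 0
9: 2  (via 2)
5: 6  (via 9)
7: 6  (via 9)
3: 8  (via 9)
8: 12  (via 5)
12: 13  (via 7)
6: 16  (via 2)
1: 19  (via 12)
13: 19  (via 8)
Shortest route: 2 → 9 → 5 → 8 → 13 = 19 kPa.

19 kPa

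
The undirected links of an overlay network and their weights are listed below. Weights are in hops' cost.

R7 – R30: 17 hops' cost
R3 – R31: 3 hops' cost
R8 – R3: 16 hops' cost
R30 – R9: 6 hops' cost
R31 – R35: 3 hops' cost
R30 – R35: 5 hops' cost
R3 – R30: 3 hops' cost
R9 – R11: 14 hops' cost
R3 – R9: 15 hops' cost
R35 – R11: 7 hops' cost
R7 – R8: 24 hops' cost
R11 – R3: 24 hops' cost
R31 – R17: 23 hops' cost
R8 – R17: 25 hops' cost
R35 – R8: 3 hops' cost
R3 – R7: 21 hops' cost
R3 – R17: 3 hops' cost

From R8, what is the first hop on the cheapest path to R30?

R35

Compare a few routes:
R8 → R35 → R31 → R3 → R30: 3+3+3+3 = 12
R8 → R35 → R30: 3+5 = 8
Cheapest is R8 → R35 → R30 at 8 hops' cost.
So from R8 the first move is to R35.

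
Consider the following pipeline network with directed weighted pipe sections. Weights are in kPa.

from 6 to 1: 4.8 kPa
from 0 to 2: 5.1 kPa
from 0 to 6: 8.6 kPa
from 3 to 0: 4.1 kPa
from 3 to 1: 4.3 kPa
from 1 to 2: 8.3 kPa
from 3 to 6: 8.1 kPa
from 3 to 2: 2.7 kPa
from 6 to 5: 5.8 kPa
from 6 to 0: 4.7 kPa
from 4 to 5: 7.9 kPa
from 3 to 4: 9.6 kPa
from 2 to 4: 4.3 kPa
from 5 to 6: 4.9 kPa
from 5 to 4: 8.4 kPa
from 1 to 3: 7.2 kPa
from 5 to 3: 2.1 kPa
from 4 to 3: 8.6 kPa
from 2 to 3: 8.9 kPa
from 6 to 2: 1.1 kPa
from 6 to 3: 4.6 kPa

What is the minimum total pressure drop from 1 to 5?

Settle nodes by increasing distance from 1:
1: 0
3: 7.2  (via 1)
2: 8.3  (via 1)
0: 11.3  (via 3)
4: 12.6  (via 2)
6: 15.3  (via 3)
5: 20.5  (via 4)
Shortest route: 1 → 2 → 4 → 5 = 20.5 kPa.

20.5 kPa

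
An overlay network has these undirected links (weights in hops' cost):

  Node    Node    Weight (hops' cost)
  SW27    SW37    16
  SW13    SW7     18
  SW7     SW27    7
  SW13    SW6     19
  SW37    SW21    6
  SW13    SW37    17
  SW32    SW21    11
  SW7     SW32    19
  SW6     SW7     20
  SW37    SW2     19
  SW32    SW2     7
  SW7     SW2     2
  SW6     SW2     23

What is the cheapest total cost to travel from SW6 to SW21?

Enumerating some paths:
SW6 → SW7 → SW2 → SW32 → SW21: 20+2+7+11 = 40
SW6 → SW2 → SW32 → SW21: 23+7+11 = 41
The minimum is 40 hops' cost via SW6 → SW7 → SW2 → SW32 → SW21.

40 hops' cost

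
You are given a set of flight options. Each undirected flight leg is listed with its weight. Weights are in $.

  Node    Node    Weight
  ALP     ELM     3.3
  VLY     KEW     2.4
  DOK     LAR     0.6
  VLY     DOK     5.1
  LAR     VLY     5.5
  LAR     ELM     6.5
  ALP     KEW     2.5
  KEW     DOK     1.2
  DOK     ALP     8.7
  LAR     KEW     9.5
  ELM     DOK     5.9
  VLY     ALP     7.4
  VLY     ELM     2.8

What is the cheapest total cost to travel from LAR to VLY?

$4.2

Running Dijkstra from LAR:
LAR: 0
DOK: 0.6  (via LAR)
KEW: 1.8  (via DOK)
VLY: 4.2  (via KEW)
Shortest route: LAR–DOK–KEW–VLY = $4.2.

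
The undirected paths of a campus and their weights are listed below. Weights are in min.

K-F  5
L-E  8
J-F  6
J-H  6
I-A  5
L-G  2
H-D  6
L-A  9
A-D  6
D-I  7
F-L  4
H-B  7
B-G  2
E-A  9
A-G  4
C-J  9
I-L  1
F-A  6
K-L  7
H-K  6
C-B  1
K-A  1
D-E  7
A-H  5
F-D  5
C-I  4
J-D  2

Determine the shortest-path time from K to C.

8 min

Running Dijkstra from K:
K: 0
A: 1  (via K)
F: 5  (via K)
G: 5  (via A)
H: 6  (via K)
I: 6  (via A)
B: 7  (via G)
D: 7  (via A)
L: 7  (via K)
C: 8  (via B)
Shortest route: K–A–G–B–C = 8 min.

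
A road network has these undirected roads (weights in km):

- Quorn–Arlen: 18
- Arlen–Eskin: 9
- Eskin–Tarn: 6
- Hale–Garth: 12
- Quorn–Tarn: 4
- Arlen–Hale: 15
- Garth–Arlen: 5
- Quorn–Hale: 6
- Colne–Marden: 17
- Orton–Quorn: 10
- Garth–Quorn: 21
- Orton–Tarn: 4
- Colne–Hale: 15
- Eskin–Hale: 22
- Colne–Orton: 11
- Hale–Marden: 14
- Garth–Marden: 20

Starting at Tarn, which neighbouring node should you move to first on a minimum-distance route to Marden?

Enumerating some paths:
Tarn - Eskin - Arlen - Garth - Marden: 6+9+5+20 = 40
Tarn - Orton - Quorn - Hale - Marden: 4+10+6+14 = 34
Tarn - Quorn - Hale - Marden: 4+6+14 = 24
Tarn - Orton - Colne - Marden: 4+11+17 = 32
Cheapest is Tarn - Quorn - Hale - Marden at 24 km.
So from Tarn the first move is to Quorn.

Quorn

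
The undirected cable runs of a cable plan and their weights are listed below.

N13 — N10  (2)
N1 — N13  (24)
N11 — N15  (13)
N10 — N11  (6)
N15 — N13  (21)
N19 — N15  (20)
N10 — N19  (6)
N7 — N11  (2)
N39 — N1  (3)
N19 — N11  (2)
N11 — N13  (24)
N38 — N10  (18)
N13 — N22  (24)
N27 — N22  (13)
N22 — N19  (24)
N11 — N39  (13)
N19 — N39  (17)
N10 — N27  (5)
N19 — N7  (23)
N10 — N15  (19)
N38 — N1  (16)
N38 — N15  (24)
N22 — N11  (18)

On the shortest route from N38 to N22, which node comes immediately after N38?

N10

Compare a few routes:
N38–N10–N27–N22: 18+5+13 = 36
N38–N10–N11–N22: 18+6+18 = 42
Cheapest is N38–N10–N27–N22 at 36.
So from N38 the first move is to N10.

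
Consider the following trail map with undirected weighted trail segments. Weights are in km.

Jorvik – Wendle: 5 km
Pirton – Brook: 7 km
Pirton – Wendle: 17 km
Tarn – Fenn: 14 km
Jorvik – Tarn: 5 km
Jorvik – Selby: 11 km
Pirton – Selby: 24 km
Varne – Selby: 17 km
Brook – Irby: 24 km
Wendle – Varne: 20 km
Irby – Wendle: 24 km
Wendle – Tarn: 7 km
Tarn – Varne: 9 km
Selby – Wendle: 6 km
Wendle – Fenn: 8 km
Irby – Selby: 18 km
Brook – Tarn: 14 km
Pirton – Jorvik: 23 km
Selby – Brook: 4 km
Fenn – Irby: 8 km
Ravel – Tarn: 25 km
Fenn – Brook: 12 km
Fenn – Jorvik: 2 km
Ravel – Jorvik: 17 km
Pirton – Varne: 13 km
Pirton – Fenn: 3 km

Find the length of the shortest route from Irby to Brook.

Shortest distances from Irby:
Irby: 0
Fenn: 8  (via Irby)
Jorvik: 10  (via Fenn)
Pirton: 11  (via Fenn)
Wendle: 15  (via Jorvik)
Tarn: 15  (via Jorvik)
Selby: 18  (via Irby)
Brook: 18  (via Pirton)
Shortest route: Irby–Fenn–Pirton–Brook = 18 km.

18 km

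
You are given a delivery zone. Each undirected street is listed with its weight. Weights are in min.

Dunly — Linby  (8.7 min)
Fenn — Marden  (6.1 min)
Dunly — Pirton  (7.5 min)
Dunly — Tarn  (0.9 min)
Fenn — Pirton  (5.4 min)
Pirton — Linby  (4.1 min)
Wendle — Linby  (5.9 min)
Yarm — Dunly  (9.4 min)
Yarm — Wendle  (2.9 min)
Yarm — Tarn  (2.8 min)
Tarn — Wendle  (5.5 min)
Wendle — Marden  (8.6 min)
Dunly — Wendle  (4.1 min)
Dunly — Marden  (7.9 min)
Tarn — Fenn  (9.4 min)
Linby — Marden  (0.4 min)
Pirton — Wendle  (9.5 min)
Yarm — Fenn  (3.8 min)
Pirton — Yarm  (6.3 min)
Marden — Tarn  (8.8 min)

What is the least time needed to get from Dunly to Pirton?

Candidate routes:
Dunly - Tarn - Yarm - Pirton: 0.9+2.8+6.3 = 10
Dunly - Pirton: 7.5 = 7.5
Dunly - Marden - Linby - Pirton: 7.9+0.4+4.1 = 12.4
Dunly - Linby - Pirton: 8.7+4.1 = 12.8
The minimum is 7.5 min via Dunly - Pirton.

7.5 min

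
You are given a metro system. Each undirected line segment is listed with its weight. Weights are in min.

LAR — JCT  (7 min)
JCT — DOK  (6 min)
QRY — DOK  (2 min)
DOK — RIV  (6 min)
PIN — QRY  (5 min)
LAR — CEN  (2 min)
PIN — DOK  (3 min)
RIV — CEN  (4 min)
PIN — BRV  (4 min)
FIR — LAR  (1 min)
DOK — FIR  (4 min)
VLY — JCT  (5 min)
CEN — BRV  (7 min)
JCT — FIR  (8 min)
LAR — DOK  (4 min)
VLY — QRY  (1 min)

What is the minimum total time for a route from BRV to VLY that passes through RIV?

Best BRV to RIV: BRV–CEN–RIV costing 11
Best RIV to VLY: RIV–DOK–QRY–VLY costing 9
Total via RIV: 11 + 9 = 20 min.

20 min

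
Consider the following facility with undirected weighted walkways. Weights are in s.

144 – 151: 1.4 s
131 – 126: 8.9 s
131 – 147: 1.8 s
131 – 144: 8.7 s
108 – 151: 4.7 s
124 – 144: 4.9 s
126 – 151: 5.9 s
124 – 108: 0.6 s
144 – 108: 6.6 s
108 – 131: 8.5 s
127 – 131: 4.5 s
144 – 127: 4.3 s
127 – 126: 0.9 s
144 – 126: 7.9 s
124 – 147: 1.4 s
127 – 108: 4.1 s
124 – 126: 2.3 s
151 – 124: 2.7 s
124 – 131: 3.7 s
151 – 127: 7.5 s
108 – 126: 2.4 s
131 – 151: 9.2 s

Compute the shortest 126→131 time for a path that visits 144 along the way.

12.5 s

Shortest 126→144: 126 → 127 → 144 = 5.2
Shortest 144→131: 144 → 151 → 124 → 147 → 131 = 7.3
Total via 144: 5.2 + 7.3 = 12.5 s.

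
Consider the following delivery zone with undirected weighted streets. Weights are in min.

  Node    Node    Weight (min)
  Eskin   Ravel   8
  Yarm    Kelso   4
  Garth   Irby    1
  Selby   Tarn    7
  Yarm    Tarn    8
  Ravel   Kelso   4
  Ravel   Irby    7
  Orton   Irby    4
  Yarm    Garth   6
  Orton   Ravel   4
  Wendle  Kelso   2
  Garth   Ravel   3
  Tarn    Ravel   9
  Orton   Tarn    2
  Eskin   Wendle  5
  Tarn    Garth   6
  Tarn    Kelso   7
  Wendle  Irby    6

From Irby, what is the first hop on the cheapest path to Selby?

Enumerating some paths:
Irby → Garth → Ravel → Orton → Tarn → Selby: 1+3+4+2+7 = 17
Irby → Garth → Tarn → Selby: 1+6+7 = 14
Irby → Orton → Tarn → Selby: 4+2+7 = 13
Cheapest is Irby → Orton → Tarn → Selby at 13 min.
So from Irby the first move is to Orton.

Orton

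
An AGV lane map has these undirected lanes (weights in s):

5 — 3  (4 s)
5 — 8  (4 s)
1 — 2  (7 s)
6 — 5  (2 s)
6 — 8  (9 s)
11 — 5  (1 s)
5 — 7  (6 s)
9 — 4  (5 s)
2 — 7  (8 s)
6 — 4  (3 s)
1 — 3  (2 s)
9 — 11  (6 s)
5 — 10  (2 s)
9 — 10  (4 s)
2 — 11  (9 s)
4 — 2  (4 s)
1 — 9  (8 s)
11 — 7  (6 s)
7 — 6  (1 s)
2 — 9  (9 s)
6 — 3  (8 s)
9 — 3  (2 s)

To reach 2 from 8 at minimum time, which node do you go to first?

Candidate routes:
8–5–11–2: 4+1+9 = 14
8–5–6–4–2: 4+2+3+4 = 13
Cheapest is 8–5–6–4–2 at 13 s.
So from 8 the first move is to 5.

5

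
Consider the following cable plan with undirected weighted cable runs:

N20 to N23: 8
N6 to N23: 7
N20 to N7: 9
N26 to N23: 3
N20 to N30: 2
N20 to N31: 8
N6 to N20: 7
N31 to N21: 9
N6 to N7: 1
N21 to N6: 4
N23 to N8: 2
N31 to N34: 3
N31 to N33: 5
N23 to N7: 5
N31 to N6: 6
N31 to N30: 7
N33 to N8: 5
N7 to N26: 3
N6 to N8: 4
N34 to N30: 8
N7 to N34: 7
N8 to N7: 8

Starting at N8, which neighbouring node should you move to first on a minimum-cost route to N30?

Compare a few routes:
N8–N6–N31–N30: 4+6+7 = 17
N8–N23–N20–N30: 2+8+2 = 12
N8–N6–N20–N30: 4+7+2 = 13
N8–N6–N7–N20–N30: 4+1+9+2 = 16
The minimum is 12 via N8–N23–N20–N30.
So from N8 the first move is to N23.

N23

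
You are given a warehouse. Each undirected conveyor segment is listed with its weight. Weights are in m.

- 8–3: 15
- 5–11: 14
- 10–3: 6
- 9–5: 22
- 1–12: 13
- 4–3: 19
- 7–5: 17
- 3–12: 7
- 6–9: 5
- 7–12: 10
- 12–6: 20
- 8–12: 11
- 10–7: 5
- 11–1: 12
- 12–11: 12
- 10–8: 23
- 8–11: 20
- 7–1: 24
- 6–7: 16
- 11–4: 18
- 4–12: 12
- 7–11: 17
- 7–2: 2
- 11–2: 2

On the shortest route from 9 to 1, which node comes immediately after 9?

Compare a few routes:
9–6–12–1: 5+20+13 = 38
9–6–7–2–11–1: 5+16+2+2+12 = 37
The minimum is 37 m via 9–6–7–2–11–1.
So from 9 the first move is to 6.

6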